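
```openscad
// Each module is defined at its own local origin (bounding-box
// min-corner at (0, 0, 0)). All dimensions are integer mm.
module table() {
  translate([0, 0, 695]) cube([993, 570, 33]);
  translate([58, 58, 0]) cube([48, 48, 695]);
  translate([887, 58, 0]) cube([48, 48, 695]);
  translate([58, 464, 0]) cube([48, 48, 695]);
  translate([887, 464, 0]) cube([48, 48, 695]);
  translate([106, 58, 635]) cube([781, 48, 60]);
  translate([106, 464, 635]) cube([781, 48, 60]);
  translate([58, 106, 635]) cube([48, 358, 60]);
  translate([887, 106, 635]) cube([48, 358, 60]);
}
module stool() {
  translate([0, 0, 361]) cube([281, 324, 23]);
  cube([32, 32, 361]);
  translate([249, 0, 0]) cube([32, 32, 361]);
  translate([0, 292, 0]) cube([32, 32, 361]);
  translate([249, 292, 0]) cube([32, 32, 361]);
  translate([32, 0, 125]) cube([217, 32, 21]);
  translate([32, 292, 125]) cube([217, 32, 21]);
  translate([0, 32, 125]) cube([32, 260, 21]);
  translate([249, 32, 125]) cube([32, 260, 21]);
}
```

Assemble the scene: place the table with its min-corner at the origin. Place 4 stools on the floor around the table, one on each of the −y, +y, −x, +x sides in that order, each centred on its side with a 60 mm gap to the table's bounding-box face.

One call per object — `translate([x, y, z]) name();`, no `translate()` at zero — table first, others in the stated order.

table();
translate([356, -384, 0]) stool();
translate([356, 630, 0]) stool();
translate([-341, 123, 0]) stool();
translate([1053, 123, 0]) stool();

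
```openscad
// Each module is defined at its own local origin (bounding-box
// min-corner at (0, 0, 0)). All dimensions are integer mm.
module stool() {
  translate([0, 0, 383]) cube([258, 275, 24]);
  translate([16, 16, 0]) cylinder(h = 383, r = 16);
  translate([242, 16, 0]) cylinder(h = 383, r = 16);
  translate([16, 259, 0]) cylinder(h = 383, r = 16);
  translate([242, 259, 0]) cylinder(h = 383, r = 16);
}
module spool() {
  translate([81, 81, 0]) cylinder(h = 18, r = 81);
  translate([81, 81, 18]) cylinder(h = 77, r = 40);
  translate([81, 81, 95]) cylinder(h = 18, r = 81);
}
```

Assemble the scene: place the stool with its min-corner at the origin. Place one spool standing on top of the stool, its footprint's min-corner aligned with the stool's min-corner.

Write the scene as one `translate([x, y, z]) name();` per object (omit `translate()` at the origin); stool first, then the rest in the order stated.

stool();
translate([0, 0, 407]) spool();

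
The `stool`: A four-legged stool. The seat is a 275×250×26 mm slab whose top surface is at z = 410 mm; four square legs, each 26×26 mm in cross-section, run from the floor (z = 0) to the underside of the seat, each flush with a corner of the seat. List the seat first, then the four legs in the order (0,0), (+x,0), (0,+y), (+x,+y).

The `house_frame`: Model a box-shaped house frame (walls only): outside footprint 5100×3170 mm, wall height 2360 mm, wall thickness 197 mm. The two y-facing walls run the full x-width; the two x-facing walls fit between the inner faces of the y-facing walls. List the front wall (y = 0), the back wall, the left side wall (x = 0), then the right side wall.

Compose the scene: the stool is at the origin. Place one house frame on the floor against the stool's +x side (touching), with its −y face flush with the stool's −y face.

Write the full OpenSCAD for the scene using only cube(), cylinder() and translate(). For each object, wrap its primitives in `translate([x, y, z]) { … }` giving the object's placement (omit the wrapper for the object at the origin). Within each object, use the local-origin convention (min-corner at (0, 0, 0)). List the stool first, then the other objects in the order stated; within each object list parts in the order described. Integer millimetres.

translate([0, 0, 384]) cube([275, 250, 26]);
cube([26, 26, 384]);
translate([249, 0, 0]) cube([26, 26, 384]);
translate([0, 224, 0]) cube([26, 26, 384]);
translate([249, 224, 0]) cube([26, 26, 384]);
translate([275, 0, 0]) {
  cube([5100, 197, 2360]);
  translate([0, 2973, 0]) cube([5100, 197, 2360]);
  translate([0, 197, 0]) cube([197, 2776, 2360]);
  translate([4903, 197, 0]) cube([197, 2776, 2360]);
}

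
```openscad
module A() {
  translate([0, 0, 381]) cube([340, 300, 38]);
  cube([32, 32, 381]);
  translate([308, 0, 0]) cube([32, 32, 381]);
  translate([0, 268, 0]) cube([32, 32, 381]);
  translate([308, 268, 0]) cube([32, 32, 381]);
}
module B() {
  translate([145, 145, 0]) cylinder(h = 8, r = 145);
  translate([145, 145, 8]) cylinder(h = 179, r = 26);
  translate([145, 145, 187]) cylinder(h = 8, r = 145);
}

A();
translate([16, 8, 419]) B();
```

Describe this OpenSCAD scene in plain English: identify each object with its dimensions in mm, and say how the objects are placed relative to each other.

A is a four-legged stool. The seat is 340×300 mm, 38 mm thick, top at z = 419 mm. It stands on four square legs, each 32×32 mm in cross-section, from z = 0 to the seat underside, each flush with a corner of the seat.

B is a spool: two coaxial disc flanges of radius 145 mm and thickness 8 mm, joined by a core cylinder of radius 26 mm and height 179 mm. The lower flange rests on z = 0 and the three cylinders share a vertical axis.

The spool is on top of the stool.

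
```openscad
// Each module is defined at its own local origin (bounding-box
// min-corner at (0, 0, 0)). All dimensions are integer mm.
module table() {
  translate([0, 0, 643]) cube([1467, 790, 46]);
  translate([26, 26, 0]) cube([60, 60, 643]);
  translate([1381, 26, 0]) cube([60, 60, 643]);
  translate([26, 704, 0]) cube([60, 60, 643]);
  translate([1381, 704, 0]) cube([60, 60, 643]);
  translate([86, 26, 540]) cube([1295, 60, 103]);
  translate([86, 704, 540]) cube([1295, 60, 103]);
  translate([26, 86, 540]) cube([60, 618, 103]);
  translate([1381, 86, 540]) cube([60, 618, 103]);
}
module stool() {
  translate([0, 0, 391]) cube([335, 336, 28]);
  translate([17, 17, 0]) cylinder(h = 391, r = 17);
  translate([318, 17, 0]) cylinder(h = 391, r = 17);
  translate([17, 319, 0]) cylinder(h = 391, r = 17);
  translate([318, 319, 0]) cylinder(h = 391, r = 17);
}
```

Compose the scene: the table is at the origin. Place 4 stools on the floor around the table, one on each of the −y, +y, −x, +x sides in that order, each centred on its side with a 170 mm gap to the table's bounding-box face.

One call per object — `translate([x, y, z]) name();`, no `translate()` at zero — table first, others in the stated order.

table();
translate([566, -506, 0]) stool();
translate([566, 960, 0]) stool();
translate([-505, 227, 0]) stool();
translate([1637, 227, 0]) stool();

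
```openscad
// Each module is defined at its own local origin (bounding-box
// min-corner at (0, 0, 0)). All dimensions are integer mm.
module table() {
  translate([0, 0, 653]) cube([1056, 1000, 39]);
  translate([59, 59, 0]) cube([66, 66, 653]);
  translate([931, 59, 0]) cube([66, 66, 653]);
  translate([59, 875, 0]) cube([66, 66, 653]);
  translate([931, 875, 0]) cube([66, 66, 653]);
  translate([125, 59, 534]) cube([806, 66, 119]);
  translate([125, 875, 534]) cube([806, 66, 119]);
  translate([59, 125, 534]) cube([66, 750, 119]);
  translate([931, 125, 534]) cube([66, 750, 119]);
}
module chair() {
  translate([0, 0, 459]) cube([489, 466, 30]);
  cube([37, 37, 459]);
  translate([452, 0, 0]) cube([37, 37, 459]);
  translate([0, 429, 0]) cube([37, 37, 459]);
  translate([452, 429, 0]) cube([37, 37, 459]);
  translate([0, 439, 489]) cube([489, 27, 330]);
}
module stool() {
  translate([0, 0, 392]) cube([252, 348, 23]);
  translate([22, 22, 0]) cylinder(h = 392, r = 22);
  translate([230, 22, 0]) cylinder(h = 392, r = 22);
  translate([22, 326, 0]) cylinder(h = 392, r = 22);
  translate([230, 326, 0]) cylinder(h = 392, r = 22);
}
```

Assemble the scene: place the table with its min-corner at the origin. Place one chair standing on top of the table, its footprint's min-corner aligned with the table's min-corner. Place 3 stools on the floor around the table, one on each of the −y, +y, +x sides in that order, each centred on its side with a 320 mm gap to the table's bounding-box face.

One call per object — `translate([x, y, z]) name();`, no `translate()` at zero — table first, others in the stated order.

table();
translate([0, 0, 692]) chair();
translate([402, -668, 0]) stool();
translate([402, 1320, 0]) stool();
translate([1376, 326, 0]) stool();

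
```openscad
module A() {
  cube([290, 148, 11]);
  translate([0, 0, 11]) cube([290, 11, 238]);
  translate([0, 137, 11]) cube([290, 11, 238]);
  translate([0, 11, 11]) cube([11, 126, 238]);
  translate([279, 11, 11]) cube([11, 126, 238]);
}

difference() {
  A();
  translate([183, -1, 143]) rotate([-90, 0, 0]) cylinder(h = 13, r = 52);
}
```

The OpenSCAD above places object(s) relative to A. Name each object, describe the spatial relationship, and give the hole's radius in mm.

A is an open box. The open box has a circular hole through its front wall. The hole's radius is 52 mm.

The subtracted cylinder has r = 52 mm.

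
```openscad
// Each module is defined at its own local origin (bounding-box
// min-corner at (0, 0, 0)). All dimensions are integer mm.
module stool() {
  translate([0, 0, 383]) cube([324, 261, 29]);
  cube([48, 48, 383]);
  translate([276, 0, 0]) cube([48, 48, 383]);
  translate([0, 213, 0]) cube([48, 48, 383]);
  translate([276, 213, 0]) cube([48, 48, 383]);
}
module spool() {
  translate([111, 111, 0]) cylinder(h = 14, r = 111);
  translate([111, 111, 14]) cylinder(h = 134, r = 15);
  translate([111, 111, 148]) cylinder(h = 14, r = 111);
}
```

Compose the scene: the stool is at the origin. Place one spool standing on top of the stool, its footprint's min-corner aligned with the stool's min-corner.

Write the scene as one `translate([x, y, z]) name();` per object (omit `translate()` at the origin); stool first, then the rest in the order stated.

stool();
translate([0, 0, 412]) spool();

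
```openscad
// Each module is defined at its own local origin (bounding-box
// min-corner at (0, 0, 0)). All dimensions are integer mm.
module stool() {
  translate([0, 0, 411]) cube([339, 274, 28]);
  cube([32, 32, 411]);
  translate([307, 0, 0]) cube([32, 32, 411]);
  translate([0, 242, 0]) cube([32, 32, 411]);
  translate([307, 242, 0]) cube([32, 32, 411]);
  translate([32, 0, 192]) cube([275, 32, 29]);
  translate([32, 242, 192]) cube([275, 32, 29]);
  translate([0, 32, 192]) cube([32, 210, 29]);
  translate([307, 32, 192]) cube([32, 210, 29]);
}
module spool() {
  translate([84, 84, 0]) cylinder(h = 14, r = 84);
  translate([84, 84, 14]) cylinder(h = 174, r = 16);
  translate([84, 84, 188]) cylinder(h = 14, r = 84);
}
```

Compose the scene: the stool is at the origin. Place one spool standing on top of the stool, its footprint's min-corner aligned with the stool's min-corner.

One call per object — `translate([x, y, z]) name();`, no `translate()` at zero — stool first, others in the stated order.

stool();
translate([0, 0, 439]) spool();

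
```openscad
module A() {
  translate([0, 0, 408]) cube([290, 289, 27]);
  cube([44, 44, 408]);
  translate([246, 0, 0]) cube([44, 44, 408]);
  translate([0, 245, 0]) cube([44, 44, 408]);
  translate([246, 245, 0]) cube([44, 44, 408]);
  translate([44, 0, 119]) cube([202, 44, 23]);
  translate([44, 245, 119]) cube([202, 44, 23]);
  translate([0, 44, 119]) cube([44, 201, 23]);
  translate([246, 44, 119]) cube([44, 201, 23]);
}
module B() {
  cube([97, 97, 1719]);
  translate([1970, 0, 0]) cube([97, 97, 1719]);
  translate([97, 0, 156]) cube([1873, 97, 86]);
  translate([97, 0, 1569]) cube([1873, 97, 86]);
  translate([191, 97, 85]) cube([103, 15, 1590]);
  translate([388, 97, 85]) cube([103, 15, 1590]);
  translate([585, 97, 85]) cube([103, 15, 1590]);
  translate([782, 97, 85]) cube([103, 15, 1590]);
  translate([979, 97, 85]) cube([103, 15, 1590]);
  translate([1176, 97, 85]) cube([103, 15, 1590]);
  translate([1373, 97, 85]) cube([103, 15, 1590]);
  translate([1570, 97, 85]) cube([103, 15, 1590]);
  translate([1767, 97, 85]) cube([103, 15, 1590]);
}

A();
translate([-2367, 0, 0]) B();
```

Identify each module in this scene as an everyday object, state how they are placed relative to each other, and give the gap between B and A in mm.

A is a stool. B is a fence section. The fence section is on the floor beside the stool on its −x side. The gap between the fence section and the stool is 300 mm.

The fence section's nearest face is 300 mm from the stool's −x face.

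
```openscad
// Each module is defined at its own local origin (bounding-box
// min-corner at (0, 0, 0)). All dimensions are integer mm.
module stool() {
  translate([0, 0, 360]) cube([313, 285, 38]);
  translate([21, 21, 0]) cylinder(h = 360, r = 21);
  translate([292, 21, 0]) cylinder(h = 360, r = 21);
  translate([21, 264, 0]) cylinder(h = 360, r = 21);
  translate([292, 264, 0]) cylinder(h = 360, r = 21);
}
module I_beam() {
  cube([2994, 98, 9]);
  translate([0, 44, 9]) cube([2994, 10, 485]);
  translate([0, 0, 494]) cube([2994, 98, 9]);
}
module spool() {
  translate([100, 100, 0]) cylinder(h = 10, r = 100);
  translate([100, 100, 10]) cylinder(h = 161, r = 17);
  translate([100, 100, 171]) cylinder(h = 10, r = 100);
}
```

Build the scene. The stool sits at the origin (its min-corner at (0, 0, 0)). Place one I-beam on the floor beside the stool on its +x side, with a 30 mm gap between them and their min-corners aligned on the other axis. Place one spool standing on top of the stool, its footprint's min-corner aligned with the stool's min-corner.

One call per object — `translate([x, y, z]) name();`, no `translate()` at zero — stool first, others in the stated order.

stool();
translate([343, 0, 0]) I_beam();
translate([0, 0, 398]) spool();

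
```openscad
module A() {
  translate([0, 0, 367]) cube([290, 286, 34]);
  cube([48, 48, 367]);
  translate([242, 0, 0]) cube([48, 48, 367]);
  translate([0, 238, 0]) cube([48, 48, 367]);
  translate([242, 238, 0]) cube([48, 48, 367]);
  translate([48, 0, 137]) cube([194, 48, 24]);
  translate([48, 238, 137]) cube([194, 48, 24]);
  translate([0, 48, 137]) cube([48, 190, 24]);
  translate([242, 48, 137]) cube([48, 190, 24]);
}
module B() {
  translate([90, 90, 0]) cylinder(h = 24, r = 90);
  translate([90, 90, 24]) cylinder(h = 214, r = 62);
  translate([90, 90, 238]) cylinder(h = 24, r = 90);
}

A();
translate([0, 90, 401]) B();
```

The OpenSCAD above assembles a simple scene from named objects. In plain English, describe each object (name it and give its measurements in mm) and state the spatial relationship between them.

A is a four-legged stool. The seat is a 290×286×34 mm slab whose top surface is at z = 401 mm; four square legs, each 48×48 mm in cross-section, run from the floor (z = 0) to the underside of the seat, each flush with a corner of the seat. Four stretchers, 48 mm wide and 24 mm tall, connect adjacent legs with their undersides at z = 137 mm, each running between the inner faces of the legs it joins and aligned with the legs' outer faces on the other axis.

B is a spool: two coaxial disc flanges of radius 90 mm and thickness 24 mm, joined by a core cylinder of radius 62 mm and height 214 mm. The lower flange rests on z = 0 and the three cylinders share a vertical axis.

The spool is on top of the stool.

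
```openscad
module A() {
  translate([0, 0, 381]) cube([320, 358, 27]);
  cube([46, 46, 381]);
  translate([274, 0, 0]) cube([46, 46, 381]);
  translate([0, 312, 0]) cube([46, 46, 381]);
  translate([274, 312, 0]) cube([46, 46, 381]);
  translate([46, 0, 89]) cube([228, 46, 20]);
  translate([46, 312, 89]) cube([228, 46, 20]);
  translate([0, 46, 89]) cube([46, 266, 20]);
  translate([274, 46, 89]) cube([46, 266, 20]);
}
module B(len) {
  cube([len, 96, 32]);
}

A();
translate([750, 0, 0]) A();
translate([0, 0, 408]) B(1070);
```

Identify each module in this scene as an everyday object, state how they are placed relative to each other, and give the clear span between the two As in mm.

Second stool starts at x = 750; first ends at x = 320; clear span = 750 − 320 = 430 mm.

A is a stool. B is a beam. A beam spans the tops of two stools. The clear span between the two stools is 430 mm.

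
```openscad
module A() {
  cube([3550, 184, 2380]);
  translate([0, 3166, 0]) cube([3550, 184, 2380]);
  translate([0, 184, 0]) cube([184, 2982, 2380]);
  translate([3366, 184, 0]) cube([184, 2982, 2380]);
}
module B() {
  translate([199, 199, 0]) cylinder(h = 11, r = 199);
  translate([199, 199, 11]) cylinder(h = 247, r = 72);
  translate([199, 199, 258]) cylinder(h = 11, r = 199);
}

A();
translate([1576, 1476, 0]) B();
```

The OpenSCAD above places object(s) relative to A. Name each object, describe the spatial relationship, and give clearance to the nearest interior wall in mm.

Clearances: x = 1392, y = 1292; minimum 1292 mm.

A is a house frame. B is a spool. The spool sits inside the house frame, centred. The clearance to the nearest interior wall is 1292 mm.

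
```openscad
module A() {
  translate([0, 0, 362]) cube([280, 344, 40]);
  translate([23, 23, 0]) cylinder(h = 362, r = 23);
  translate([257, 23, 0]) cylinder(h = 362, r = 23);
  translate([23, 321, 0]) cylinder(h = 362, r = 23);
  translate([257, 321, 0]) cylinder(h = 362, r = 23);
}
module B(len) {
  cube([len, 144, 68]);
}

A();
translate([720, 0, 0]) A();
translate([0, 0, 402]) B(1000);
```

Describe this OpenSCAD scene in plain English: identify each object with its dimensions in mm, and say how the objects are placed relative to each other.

A is a four-legged stool. The seat is 280×344 mm, 40 mm thick, top at z = 402 mm. It stands on four round legs, each 46 mm in diameter, from z = 0 to the seat underside, each leg's axis is inset half a diameter from the nearest pair of seat edges (so the leg's bounding box is flush with the corner).

B is a rectangular beam 1000 mm long (x), 144 mm deep (y), 68 mm thick (z).

The beam spans the tops of two stools placed 440 mm apart, resting at z = 402 mm.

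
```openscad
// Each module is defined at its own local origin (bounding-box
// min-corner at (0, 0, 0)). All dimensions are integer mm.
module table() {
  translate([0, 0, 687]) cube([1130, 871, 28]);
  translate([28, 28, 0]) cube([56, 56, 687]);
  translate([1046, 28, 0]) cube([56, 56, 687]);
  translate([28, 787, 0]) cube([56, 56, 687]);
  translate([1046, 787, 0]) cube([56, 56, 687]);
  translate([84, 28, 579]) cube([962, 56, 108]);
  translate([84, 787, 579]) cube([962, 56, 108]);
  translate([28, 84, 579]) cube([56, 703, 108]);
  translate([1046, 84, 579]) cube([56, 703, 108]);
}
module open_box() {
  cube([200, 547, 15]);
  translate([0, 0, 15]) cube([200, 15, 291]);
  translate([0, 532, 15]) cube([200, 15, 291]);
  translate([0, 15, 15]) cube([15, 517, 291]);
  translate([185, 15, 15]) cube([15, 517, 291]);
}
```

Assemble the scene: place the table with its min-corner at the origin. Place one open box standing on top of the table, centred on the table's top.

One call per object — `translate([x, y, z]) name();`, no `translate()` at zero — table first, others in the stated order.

table();
translate([465, 162, 715]) open_box();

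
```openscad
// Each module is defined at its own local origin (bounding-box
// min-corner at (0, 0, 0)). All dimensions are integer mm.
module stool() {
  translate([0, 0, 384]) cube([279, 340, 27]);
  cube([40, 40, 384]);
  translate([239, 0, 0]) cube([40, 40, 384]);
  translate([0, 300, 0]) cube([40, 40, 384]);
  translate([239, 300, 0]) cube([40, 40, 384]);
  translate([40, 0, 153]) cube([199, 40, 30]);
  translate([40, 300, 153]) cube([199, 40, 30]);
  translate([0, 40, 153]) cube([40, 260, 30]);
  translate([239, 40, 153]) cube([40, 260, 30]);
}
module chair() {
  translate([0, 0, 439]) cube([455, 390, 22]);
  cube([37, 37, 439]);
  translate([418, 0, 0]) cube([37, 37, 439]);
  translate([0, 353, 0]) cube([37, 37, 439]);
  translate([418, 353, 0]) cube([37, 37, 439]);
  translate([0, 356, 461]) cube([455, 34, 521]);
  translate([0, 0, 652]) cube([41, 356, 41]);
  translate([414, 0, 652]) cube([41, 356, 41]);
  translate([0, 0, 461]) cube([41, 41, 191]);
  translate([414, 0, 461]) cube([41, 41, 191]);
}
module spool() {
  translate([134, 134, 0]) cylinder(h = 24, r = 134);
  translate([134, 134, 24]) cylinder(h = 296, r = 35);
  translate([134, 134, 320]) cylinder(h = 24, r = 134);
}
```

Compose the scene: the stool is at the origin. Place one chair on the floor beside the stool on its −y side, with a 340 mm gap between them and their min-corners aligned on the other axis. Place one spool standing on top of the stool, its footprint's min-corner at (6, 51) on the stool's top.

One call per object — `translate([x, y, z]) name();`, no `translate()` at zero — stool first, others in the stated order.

stool();
translate([0, -730, 0]) chair();
translate([6, 51, 411]) spool();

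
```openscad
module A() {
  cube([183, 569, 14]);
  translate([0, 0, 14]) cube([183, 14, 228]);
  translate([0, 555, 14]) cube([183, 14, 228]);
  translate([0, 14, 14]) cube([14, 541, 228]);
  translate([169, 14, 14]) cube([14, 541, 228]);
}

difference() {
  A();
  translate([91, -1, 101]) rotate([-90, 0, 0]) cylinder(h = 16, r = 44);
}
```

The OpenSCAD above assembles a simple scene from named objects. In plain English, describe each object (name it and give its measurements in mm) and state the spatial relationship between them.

A is an open storage box with external size 183×569×242 mm and wall thickness 14 mm (the base is also 14 mm thick). The base covers the whole footprint; the four walls stand on the base, with the y-facing walls full-width and the x-facing walls fitting between their inner faces.

The open box has a circular hole of radius 44 mm through its front wall, centred at (x = 91, z = 101).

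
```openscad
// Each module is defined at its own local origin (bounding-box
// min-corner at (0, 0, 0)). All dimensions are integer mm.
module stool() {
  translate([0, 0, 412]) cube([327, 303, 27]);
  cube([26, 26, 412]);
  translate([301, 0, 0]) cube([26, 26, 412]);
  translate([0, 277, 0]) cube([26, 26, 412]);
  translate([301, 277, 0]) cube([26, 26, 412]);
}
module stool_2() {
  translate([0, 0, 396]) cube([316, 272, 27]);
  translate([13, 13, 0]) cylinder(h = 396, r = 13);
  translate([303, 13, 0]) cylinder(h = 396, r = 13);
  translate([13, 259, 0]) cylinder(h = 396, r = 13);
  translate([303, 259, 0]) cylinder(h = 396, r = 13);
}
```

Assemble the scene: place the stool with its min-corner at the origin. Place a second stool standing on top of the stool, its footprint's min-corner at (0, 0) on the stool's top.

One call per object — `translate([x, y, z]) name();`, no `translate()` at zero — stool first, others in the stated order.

stool();
translate([0, 0, 439]) stool_2();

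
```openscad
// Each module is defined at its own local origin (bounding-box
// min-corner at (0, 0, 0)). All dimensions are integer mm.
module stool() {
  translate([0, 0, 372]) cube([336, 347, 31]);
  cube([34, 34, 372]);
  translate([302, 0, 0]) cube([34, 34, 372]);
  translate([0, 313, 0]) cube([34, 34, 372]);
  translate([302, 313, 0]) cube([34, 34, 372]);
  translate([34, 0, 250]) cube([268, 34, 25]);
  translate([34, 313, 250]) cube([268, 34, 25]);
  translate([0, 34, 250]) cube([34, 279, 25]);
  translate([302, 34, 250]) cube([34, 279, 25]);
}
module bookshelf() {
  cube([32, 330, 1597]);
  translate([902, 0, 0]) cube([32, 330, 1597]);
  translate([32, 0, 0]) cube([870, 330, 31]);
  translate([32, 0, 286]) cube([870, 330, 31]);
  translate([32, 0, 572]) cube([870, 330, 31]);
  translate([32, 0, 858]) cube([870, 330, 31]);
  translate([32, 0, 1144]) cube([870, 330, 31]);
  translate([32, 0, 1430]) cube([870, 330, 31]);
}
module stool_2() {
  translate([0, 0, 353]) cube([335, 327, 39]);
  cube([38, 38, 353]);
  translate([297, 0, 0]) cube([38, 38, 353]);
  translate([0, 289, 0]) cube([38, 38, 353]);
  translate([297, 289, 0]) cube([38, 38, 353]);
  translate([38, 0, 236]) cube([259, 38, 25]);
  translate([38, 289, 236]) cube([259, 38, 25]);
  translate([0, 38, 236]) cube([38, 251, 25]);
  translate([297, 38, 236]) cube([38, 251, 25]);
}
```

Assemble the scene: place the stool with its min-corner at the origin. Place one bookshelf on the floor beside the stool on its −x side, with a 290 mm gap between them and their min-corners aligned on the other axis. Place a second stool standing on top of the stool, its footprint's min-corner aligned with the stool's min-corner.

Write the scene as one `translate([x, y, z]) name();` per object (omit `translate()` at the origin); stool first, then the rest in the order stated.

stool();
translate([-1224, 0, 0]) bookshelf();
translate([0, 0, 403]) stool_2();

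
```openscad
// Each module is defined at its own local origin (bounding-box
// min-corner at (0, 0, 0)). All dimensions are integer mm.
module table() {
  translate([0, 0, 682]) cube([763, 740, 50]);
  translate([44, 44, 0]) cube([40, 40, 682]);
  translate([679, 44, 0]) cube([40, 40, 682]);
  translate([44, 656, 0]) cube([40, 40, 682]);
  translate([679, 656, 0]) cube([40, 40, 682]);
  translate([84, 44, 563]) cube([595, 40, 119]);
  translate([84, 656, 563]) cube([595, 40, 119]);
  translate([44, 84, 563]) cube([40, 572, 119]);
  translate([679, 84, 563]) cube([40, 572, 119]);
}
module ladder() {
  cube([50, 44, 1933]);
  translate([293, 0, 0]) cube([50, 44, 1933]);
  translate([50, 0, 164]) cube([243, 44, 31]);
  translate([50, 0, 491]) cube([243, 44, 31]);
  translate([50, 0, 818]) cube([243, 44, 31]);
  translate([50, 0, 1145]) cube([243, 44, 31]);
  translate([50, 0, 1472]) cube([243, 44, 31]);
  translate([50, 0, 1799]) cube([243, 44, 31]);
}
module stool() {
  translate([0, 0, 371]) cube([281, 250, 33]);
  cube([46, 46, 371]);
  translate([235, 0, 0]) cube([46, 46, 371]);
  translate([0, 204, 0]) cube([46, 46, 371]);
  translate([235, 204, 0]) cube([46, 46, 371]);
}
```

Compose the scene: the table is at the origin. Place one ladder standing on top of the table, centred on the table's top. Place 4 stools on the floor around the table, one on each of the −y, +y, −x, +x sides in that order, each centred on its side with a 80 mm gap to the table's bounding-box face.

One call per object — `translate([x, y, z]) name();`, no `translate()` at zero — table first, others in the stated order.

table();
translate([210, 348, 732]) ladder();
translate([241, -330, 0]) stool();
translate([241, 820, 0]) stool();
translate([-361, 245, 0]) stool();
translate([843, 245, 0]) stool();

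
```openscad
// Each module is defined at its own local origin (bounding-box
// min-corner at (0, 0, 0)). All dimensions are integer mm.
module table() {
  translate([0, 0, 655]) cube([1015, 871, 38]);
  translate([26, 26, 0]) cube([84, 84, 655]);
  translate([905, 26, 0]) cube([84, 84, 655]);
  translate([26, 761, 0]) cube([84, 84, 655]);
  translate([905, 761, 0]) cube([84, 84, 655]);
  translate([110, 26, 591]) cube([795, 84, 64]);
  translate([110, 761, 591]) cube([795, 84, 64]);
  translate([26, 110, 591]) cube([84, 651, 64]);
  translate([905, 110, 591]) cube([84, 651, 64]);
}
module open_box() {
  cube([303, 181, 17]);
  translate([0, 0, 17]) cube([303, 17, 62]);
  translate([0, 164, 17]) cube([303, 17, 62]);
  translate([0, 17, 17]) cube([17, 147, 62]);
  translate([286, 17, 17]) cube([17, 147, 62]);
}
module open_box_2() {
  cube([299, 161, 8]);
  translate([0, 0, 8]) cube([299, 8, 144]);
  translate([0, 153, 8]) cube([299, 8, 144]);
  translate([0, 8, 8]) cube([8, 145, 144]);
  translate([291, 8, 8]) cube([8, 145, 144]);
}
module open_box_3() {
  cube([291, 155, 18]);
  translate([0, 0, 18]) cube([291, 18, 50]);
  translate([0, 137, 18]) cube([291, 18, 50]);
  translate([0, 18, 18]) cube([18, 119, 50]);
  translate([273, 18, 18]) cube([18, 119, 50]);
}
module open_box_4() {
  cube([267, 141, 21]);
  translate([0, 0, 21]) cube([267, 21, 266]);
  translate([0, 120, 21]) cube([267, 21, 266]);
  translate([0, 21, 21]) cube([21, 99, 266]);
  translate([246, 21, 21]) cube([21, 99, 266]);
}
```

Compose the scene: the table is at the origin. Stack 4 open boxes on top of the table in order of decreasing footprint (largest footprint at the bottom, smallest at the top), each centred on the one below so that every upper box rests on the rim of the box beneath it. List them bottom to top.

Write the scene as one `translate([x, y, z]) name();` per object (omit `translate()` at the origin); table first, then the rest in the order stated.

table();
translate([356, 345, 693]) open_box();
translate([358, 355, 772]) open_box_2();
translate([362, 358, 924]) open_box_3();
translate([374, 365, 992]) open_box_4();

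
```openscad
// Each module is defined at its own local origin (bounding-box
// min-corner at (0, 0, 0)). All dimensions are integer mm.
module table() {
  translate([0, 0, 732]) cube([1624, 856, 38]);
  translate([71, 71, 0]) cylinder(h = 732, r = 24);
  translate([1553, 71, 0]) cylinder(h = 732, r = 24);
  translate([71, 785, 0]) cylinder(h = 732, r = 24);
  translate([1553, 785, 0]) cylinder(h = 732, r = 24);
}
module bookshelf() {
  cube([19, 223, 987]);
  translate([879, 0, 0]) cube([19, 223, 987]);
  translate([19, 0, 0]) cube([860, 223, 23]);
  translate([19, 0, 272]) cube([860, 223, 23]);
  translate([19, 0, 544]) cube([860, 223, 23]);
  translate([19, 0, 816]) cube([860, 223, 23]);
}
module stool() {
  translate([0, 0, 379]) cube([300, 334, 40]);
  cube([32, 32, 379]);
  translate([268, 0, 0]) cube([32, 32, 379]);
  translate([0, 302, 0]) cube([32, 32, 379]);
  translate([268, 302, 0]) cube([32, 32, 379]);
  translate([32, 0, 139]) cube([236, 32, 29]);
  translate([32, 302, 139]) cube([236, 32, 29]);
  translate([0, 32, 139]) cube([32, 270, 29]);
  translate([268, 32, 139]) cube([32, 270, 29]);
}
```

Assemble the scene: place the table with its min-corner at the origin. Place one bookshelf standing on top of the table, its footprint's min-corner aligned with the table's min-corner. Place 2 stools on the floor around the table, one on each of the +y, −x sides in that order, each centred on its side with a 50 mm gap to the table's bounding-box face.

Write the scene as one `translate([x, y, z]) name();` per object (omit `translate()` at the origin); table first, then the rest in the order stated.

table();
translate([0, 0, 770]) bookshelf();
translate([662, 906, 0]) stool();
translate([-350, 261, 0]) stool();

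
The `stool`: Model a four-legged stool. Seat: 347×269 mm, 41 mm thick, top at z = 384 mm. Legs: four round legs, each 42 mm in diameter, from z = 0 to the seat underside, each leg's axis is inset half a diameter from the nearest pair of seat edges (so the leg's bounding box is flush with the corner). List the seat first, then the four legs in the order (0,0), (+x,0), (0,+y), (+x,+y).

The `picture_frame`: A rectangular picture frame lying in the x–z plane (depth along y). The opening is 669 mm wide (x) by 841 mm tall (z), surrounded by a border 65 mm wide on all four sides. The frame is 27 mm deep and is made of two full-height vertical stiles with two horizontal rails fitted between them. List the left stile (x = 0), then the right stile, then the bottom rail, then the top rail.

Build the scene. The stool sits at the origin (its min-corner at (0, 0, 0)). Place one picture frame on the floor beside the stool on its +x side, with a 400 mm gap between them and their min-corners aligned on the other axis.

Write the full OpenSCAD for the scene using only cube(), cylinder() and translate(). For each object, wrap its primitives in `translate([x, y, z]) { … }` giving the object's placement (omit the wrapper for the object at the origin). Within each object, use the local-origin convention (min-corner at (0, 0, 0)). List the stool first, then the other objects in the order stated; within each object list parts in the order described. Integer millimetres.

translate([0, 0, 343]) cube([347, 269, 41]);
translate([21, 21, 0]) cylinder(h = 343, r = 21);
translate([326, 21, 0]) cylinder(h = 343, r = 21);
translate([21, 248, 0]) cylinder(h = 343, r = 21);
translate([326, 248, 0]) cylinder(h = 343, r = 21);
translate([747, 0, 0]) {
  cube([65, 27, 971]);
  translate([734, 0, 0]) cube([65, 27, 971]);
  translate([65, 0, 0]) cube([669, 27, 65]);
  translate([65, 0, 906]) cube([669, 27, 65]);
}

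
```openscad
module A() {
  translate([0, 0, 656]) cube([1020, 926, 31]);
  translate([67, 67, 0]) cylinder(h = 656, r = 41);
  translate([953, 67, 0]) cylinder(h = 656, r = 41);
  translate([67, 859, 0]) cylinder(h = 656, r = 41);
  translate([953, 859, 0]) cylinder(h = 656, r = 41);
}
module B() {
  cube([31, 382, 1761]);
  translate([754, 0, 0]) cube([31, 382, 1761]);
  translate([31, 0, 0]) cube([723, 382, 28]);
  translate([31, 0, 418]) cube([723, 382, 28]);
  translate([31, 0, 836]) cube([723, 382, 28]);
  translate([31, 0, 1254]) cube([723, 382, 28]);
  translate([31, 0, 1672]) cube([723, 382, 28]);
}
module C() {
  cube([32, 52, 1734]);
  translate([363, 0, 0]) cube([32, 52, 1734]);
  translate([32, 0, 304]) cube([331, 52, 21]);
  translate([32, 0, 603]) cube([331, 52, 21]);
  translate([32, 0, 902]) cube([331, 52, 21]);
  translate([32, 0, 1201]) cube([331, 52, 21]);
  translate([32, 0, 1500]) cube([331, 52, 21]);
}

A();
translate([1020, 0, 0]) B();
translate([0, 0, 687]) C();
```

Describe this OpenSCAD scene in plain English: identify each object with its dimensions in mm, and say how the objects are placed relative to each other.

A is a rectangular dining table. The top is 1020×926×31 mm with its upper surface at z = 687 mm. It stands on four round legs of 82 mm diameter, each leg's bounding box inset 26 mm from the nearest pair of top edges, running from the floor to the underside of the top.

B is a bookshelf 785 mm wide overall, 382 mm deep and 1761 mm tall. The two sides are 31 mm thick vertical panels. 5 horizontal shelves of 28 mm thickness span between the inner faces of the sides; the lowest shelf sits on the floor and shelves are stacked with a clear vertical gap of 390 mm between each pair.

C is a wooden ladder with two side rails of 32×52 mm section and 1734 mm height, set 395 mm apart overall. Between them run 5 rectangular rungs (52 mm deep, 21 mm thick), front faces flush with the rails' −y face. The bottom of the first rung is 304 mm above the floor and each subsequent rung is 299 mm higher than the one below.

The bookshelf is against the table's +x side, with their −y faces flush. The ladder is on top of the table.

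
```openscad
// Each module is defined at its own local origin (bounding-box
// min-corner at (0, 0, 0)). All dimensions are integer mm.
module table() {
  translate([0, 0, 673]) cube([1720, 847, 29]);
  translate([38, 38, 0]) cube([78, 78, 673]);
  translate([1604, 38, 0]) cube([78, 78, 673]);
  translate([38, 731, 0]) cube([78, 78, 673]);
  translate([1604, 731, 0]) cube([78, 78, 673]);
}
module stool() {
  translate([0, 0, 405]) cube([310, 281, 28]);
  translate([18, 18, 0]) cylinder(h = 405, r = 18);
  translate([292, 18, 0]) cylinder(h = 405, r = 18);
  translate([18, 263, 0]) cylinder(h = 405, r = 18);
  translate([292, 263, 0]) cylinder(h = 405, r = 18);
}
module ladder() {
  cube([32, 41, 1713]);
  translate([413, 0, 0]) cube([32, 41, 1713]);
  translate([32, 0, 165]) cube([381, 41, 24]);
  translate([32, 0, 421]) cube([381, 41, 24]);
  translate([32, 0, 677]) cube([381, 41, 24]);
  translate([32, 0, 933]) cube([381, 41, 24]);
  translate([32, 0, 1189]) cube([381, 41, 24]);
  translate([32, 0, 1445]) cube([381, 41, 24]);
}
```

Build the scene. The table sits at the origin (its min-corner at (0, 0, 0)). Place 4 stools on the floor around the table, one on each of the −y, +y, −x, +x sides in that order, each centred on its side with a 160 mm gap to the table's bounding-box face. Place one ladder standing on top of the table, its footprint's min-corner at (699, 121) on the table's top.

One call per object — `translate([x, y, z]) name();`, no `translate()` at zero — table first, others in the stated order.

table();
translate([705, -441, 0]) stool();
translate([705, 1007, 0]) stool();
translate([-470, 283, 0]) stool();
translate([1880, 283, 0]) stool();
translate([699, 121, 702]) ladder();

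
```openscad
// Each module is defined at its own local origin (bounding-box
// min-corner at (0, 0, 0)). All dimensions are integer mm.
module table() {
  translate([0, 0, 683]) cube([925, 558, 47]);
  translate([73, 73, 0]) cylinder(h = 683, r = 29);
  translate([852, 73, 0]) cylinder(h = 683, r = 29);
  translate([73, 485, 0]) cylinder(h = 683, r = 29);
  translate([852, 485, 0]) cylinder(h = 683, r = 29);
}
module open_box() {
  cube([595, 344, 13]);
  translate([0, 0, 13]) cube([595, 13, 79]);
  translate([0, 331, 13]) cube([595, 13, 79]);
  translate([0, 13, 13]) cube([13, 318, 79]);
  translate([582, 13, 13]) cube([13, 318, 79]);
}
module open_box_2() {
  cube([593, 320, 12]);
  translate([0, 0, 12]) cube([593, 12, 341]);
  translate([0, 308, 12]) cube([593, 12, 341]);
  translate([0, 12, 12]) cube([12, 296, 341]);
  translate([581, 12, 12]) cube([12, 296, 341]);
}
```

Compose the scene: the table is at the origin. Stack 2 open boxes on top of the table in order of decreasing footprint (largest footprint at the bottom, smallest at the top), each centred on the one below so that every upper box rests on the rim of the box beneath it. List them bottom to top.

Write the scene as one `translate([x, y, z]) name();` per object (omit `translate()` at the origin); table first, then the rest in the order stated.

table();
translate([165, 107, 730]) open_box();
translate([166, 119, 822]) open_box_2();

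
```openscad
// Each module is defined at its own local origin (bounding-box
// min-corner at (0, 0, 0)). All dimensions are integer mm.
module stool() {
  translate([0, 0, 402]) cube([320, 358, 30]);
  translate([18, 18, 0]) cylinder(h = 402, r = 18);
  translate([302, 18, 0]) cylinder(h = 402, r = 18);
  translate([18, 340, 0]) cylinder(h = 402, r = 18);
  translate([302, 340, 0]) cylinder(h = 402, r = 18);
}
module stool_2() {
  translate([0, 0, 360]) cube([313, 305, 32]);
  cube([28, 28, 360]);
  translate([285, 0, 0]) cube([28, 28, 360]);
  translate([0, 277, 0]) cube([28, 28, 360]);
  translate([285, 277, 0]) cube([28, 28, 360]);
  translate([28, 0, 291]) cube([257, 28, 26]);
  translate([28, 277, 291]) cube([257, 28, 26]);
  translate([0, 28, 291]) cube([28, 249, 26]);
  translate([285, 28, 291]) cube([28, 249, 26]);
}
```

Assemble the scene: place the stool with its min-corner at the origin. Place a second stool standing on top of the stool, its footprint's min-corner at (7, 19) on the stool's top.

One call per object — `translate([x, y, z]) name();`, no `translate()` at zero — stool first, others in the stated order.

stool();
translate([7, 19, 432]) stool_2();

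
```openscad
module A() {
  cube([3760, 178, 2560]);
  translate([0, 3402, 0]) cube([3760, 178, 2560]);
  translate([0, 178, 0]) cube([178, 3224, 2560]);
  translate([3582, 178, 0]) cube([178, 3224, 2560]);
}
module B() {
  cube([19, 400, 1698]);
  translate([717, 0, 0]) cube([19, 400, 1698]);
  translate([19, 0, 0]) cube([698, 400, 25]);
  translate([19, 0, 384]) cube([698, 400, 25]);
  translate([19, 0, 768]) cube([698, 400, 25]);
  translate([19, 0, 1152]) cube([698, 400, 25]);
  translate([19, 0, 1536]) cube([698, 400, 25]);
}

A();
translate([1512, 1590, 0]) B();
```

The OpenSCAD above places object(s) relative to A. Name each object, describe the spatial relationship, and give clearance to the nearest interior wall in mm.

A is a house frame. B is a bookshelf. The bookshelf sits inside the house frame, centred. The clearance to the nearest interior wall is 1334 mm.

Clearances: x = 1334, y = 1412; minimum 1334 mm.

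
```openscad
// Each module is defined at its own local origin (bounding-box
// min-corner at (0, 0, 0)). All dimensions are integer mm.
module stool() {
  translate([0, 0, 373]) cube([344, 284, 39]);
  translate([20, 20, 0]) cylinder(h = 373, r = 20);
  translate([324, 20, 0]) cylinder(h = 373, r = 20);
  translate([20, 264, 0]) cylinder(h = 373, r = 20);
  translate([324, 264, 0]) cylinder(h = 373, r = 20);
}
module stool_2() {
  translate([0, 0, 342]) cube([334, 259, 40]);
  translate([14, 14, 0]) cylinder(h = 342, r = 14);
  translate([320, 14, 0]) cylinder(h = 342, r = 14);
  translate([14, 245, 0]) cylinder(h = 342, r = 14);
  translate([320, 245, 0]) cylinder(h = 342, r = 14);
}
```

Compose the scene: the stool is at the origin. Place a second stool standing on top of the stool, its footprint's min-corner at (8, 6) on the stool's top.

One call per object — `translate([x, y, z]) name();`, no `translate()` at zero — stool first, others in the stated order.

stool();
translate([8, 6, 412]) stool_2();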